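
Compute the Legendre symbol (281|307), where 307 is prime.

-1

Euler's criterion: (281/307) ≡ 281^153 (mod 307).
281^2 ≡ 62 (mod 307)
281^4 ≡ 160 (mod 307)
281^8 ≡ 119 (mod 307)
281^16 ≡ 39 (mod 307)
281^32 ≡ 293 (mod 307)
281^64 ≡ 196 (mod 307)
281^128 ≡ 41 (mod 307)
281^153 = 281^(128+16+8+1) ≡ 306 (mod 307).
Result is 306 ≡ −1, so (281/307) = −1.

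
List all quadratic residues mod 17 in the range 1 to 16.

1 2 4 8 9 13 15 16

Square k = 1,…,8 (k and 17−k give the same square):
1²=1, 2²=4, 3²=9, 4²=16, 5²≡8, 6²≡2, 7²≡15, 8²≡13 (mod 17).
So the quadratic residues mod 17 are {1, 2, 4, 8, 9, 13, 15, 16}.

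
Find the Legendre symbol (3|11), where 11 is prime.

1

Reciprocity: 3 ≡ 3 and 11 ≡ 3 (mod 4), so (3/11) = −(11/3).
Reduce top mod 3: now compute (2/3).
Pull out 2: since 3 ≡ 3 (mod 8), (2/3) = -1.
Reached (1/3) = 1. Collecting the sign flips along the way, the symbol is +1.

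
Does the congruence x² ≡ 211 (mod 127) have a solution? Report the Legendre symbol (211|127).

First reduce: 211 ≡ 84 (mod 127).
Pull out 2^2: since 127 ≡ 7 (mod 8), (2/127) = +1, so (2/127)^2 = +1.
Reciprocity: 21 ≡ 1 and 127 ≡ 3 (mod 4), so (21/127) = +(127/21).
Reduce top mod 21: now compute (1/21).
Reached (1/21) = 1. Collecting the sign flips along the way, the symbol is +1.

1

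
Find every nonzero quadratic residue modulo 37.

1 3 4 7 9 10 11 12 16 21 25 26 27 28 30 33 34 36

Square k = 1,…,18 (k and 37−k give the same square):
1²=1, 2²=4, 3²=9, 4²=16, 5²=25, 6²=36, 7²≡12, 8²≡27, 9²≡7, 10²≡26, 11²≡10, 12²≡33, 13²≡21, 14²≡11, 15²≡3, 16²≡34, 17²≡30, 18²≡28 (mod 37).
So the quadratic residues mod 37 are {1, 3, 4, 7, 9, 10, 11, 12, 16, 21, 25, 26, 27, 28, 30, 33, 34, 36}.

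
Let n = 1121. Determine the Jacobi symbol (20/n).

Pull out 2^2: since 1121 ≡ 1 (mod 8), (2/1121) = +1, so (2/1121)^2 = +1.
Reciprocity: 5 ≡ 1 and 1121 ≡ 1 (mod 4), so (5/1121) = +(1121/5).
Reduce top mod 5: now compute (1/5).
Reached (1/5) = 1. Collecting the sign flips along the way, the symbol is +1.

1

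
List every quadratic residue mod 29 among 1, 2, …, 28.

1,4,5,6,7,9,13,16,20,22,23,24,25,28

Square k = 1,…,14 (k and 29−k give the same square):
1²=1, 2²=4, 3²=9, 4²=16, 5²=25, 6²≡7, 7²≡20, 8²≡6, 9²≡23, 10²≡13, 11²≡5, 12²≡28, 13²≡24, 14²≡22 (mod 29).
So the quadratic residues mod 29 are {1, 4, 5, 6, 7, 9, 13, 16, 20, 22, 23, 24, 25, 28}.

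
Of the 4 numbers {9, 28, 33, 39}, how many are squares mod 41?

(9/41) = +1 → QR.
(28/41) = -1 → non-residue.
(33/41) = +1 → QR.
(39/41) = +1 → QR.
Total quadratic residues among the 4: 3.

3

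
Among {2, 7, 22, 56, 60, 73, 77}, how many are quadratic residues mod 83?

2

(2/83) = -1 → non-residue.
(7/83) = +1 → QR.
(22/83) = -1 → non-residue.
(56/83) = -1 → non-residue.
(60/83) = -1 → non-residue.
(73/83) = -1 → non-residue.
(77/83) = +1 → QR.
Total quadratic residues among the 7: 2.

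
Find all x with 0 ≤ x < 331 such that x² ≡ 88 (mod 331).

Since 331 ≡ 3 (mod 4), a square root of 88 is 88^((331+1)/4) = 88^83 mod 331.
Repeated squaring: 88^2≡131, 88^4≡280, 88^8≡284, 88^16≡223, 88^32≡79, 88^64≡283 (mod 331).
88^83 = 88^(64+16+2+1) ≡ 95 (mod 331).
Check: 95² = 9025 ≡ 88 (mod 331). The two roots are 95 and 236.

95, 236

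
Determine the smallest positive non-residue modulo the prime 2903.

5

(2/2903) = +1, so 2 is a residue.
(3/2903) = +1, so 3 is a residue.
(4/2903) = +1, so 4 is a residue.
(5/2903) = −1, so 5 is the smallest positive non-residue mod 2903.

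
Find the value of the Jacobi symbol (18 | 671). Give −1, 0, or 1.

Pull out 2: since 671 ≡ 7 (mod 8), (2/671) = +1.
Reciprocity: 9 ≡ 1 and 671 ≡ 3 (mod 4), so (9/671) = +(671/9).
Reduce top mod 9: now compute (5/9).
Reciprocity: 5 ≡ 1 and 9 ≡ 1 (mod 4), so (5/9) = +(9/5).
Reduce top mod 5: now compute (4/5).
Pull out 2^2: since 5 ≡ 5 (mod 8), (2/5) = -1, so (2/5)^2 = +1.
Reached (1/5) = 1. Collecting the sign flips along the way, the symbol is +1.

1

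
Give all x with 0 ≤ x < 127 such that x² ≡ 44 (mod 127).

60, 67

Since 127 ≡ 3 (mod 4), a square root of 44 is 44^((127+1)/4) = 44^32 mod 127.
Repeated squaring: 44^2≡31, 44^4≡72, 44^8≡104, 44^16≡21, 44^32≡60 (mod 127).
44^32 = 44^(32) ≡ 60 (mod 127).
Check: 60² = 3600 ≡ 44 (mod 127). The two roots are 60 and 67.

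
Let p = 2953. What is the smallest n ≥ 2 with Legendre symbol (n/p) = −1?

(2/2953) = +1, so 2 is a residue.
(3/2953) = +1, so 3 is a residue.
(4/2953) = +1, so 4 is a residue.
(5/2953) = −1, so 5 is the smallest positive non-residue mod 2953.

5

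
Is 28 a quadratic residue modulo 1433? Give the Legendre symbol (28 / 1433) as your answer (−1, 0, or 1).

-1

Pull out 2^2: since 1433 ≡ 1 (mod 8), (2/1433) = +1, so (2/1433)^2 = +1.
Reciprocity: 7 ≡ 3 and 1433 ≡ 1 (mod 4), so (7/1433) = +(1433/7).
Reduce top mod 7: now compute (5/7).
Reciprocity: 5 ≡ 1 and 7 ≡ 3 (mod 4), so (5/7) = +(7/5).
Reduce top mod 5: now compute (2/5).
Pull out 2: since 5 ≡ 5 (mod 8), (2/5) = -1.
Reached (1/5) = 1. Collecting the sign flips along the way, the symbol is -1.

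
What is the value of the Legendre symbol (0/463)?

0

Top reduces to 0: gcd > 1, so the symbol is 0.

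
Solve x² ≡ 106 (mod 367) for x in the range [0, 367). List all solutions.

145, 222

Since 367 ≡ 3 (mod 4), a square root of 106 is 106^((367+1)/4) = 106^92 mod 367.
Repeated squaring: 106^2≡226, 106^4≡63, 106^8≡299, 106^16≡220, 106^32≡323, 106^64≡101 (mod 367).
106^92 = 106^(64+16+8+4) ≡ 145 (mod 367).
Check: 145² = 21025 ≡ 106 (mod 367). The two roots are 145 and 222.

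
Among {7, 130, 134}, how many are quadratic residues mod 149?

(7/149) = +1 → QR.
(130/149) = +1 → QR.
(134/149) = -1 → non-residue.
Total quadratic residues among the 3: 2.

2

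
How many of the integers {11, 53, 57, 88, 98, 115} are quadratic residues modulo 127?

(11/127) = +1 → QR.
(53/127) = -1 → non-residue.
(57/127) = -1 → non-residue.
(88/127) = +1 → QR.
(98/127) = +1 → QR.
(115/127) = +1 → QR.
Total quadratic residues among the 6: 4.

4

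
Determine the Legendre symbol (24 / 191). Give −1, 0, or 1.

1

Pull out 2^3: since 191 ≡ 7 (mod 8), (2/191) = +1, so (2/191)^3 = +1.
Reciprocity: 3 ≡ 3 and 191 ≡ 3 (mod 4), so (3/191) = −(191/3).
Reduce top mod 3: now compute (2/3).
Pull out 2: since 3 ≡ 3 (mod 8), (2/3) = -1.
Reached (1/3) = 1. Collecting the sign flips along the way, the symbol is +1.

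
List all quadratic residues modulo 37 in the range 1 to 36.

1, 3, 4, 7, 9, 10, 11, 12, 16, 21, 25, 26, 27, 28, 30, 33, 34, 36

Square k = 1,…,18 (k and 37−k give the same square):
1²=1, 2²=4, 3²=9, 4²=16, 5²=25, 6²=36, 7²≡12, 8²≡27, 9²≡7, 10²≡26, 11²≡10, 12²≡33, 13²≡21, 14²≡11, 15²≡3, 16²≡34, 17²≡30, 18²≡28 (mod 37).
So the quadratic residues mod 37 are {1, 3, 4, 7, 9, 10, 11, 12, 16, 21, 25, 26, 27, 28, 30, 33, 34, 36}.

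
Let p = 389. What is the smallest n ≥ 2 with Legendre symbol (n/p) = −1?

2

(2/389) = −1, so 2 is the smallest positive non-residue mod 389.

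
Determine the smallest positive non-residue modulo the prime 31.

(2/31) = +1, so 2 is a residue.
(3/31) = −1, so 3 is the smallest positive non-residue mod 31.

3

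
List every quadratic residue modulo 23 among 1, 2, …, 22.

Square k = 1,…,11 (k and 23−k give the same square):
1²=1, 2²=4, 3²=9, 4²=16, 5²≡2, 6²≡13, 7²≡3, 8²≡18, 9²≡12, 10²≡8, 11²≡6 (mod 23).
So the quadratic residues mod 23 are {1, 2, 3, 4, 6, 8, 9, 12, 13, 16, 18}.

1 2 3 4 6 8 9 12 13 16 18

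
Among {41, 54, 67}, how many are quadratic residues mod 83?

(41/83) = +1 → QR.
(54/83) = -1 → non-residue.
(67/83) = -1 → non-residue.
Total quadratic residues among the 3: 1.

1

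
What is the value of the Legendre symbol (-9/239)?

-1

Euler's criterion: (-9/239) ≡ 230^119 (mod 239).
230^2 ≡ 81 (mod 239)
230^4 ≡ 108 (mod 239)
230^8 ≡ 192 (mod 239)
230^16 ≡ 58 (mod 239)
230^32 ≡ 18 (mod 239)
230^64 ≡ 85 (mod 239)
230^119 = 230^(64+32+16+4+2+1) ≡ 238 (mod 239).
Result is 238 ≡ −1, so (-9/239) = −1.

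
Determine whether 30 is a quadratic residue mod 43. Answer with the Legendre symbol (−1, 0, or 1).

-1

Pull out 2: since 43 ≡ 3 (mod 8), (2/43) = -1.
Reciprocity: 15 ≡ 3 and 43 ≡ 3 (mod 4), so (15/43) = −(43/15).
Reduce top mod 15: now compute (13/15).
Reciprocity: 13 ≡ 1 and 15 ≡ 3 (mod 4), so (13/15) = +(15/13).
Reduce top mod 13: now compute (2/13).
Pull out 2: since 13 ≡ 5 (mod 8), (2/13) = -1.
Reached (1/13) = 1. Collecting the sign flips along the way, the symbol is -1.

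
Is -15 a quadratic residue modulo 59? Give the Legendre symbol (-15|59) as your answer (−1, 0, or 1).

First reduce: -15 ≡ 44 (mod 59).
Pull out 2^2: since 59 ≡ 3 (mod 8), (2/59) = -1, so (2/59)^2 = +1.
Reciprocity: 11 ≡ 3 and 59 ≡ 3 (mod 4), so (11/59) = −(59/11).
Reduce top mod 11: now compute (4/11).
Pull out 2^2: since 11 ≡ 3 (mod 8), (2/11) = -1, so (2/11)^2 = +1.
Reached (1/11) = 1. Collecting the sign flips along the way, the symbol is -1.

-1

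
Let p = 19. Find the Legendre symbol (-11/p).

-1

First reduce: -11 ≡ 8 (mod 19).
Pull out 2^3: since 19 ≡ 3 (mod 8), (2/19) = -1, so (2/19)^3 = -1.
Reached (1/19) = 1. Collecting the sign flips along the way, the symbol is -1.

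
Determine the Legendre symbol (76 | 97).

Euler's criterion: (76/97) ≡ 76^48 (mod 97).
76^2 ≡ 53 (mod 97)
76^4 ≡ 93 (mod 97)
76^8 ≡ 16 (mod 97)
76^16 ≡ 62 (mod 97)
76^32 ≡ 61 (mod 97)
76^48 = 76^(32+16) ≡ 96 (mod 97).
Result is 96 ≡ −1, so (76/97) = −1.

-1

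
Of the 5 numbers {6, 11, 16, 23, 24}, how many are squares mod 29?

4

(6/29) = +1 → QR.
(11/29) = -1 → non-residue.
(16/29) = +1 → QR.
(23/29) = +1 → QR.
(24/29) = +1 → QR.
Total quadratic residues among the 5: 4.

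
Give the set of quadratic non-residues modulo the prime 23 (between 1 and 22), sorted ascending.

Square k = 1,…,11 (k and 23−k give the same square):
1²=1, 2²=4, 3²=9, 4²=16, 5²≡2, 6²≡13, 7²≡3, 8²≡18, 9²≡12, 10²≡8, 11²≡6 (mod 23).
The residues are {1, 2, 3, 4, 6, 8, 9, 12, 13, 16, 18}; the non-residues are the remaining 11 nonzero classes.

5,7,10,11,14,15,17,19,20,21,22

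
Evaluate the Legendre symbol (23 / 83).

Reciprocity: 23 ≡ 3 and 83 ≡ 3 (mod 4), so (23/83) = −(83/23).
Reduce top mod 23: now compute (14/23).
Pull out 2: since 23 ≡ 7 (mod 8), (2/23) = +1.
Reciprocity: 7 ≡ 3 and 23 ≡ 3 (mod 4), so (7/23) = −(23/7).
Reduce top mod 7: now compute (2/7).
Pull out 2: since 7 ≡ 7 (mod 8), (2/7) = +1.
Reached (1/7) = 1. Collecting the sign flips along the way, the symbol is +1.

1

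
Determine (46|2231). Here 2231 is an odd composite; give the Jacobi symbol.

Pull out 2: since 2231 ≡ 7 (mod 8), (2/2231) = +1.
Reciprocity: 23 ≡ 3 and 2231 ≡ 3 (mod 4), so (23/2231) = −(2231/23).
Reduce top mod 23: now compute (0/23).
Top reduces to 0: gcd > 1, so the symbol is 0.

0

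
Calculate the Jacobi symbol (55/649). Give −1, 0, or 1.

0

Reciprocity: 55 ≡ 3 and 649 ≡ 1 (mod 4), so (55/649) = +(649/55).
Reduce top mod 55: now compute (44/55).
Pull out 2^2: since 55 ≡ 7 (mod 8), (2/55) = +1, so (2/55)^2 = +1.
Reciprocity: 11 ≡ 3 and 55 ≡ 3 (mod 4), so (11/55) = −(55/11).
Reduce top mod 11: now compute (0/11).
Top reduces to 0: gcd > 1, so the symbol is 0.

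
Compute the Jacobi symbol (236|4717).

-1

Pull out 2^2: since 4717 ≡ 5 (mod 8), (2/4717) = -1, so (2/4717)^2 = +1.
Reciprocity: 59 ≡ 3 and 4717 ≡ 1 (mod 4), so (59/4717) = +(4717/59).
Reduce top mod 59: now compute (56/59).
Pull out 2^3: since 59 ≡ 3 (mod 8), (2/59) = -1, so (2/59)^3 = -1.
Reciprocity: 7 ≡ 3 and 59 ≡ 3 (mod 4), so (7/59) = −(59/7).
Reduce top mod 7: now compute (3/7).
Reciprocity: 3 ≡ 3 and 7 ≡ 3 (mod 4), so (3/7) = −(7/3).
Reduce top mod 3: now compute (1/3).
Reached (1/3) = 1. Collecting the sign flips along the way, the symbol is -1.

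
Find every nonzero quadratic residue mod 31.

1,2,4,5,7,8,9,10,14,16,18,19,20,25,28

Square k = 1,…,15 (k and 31−k give the same square):
1²=1, 2²=4, 3²=9, 4²=16, 5²=25, 6²≡5, 7²≡18, 8²≡2, 9²≡19, 10²≡7, 11²≡28, 12²≡20, 13²≡14, 14²≡10, 15²≡8 (mod 31).
So the quadratic residues mod 31 are {1, 2, 4, 5, 7, 8, 9, 10, 14, 16, 18, 19, 20, 25, 28}.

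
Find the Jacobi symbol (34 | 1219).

Pull out 2: since 1219 ≡ 3 (mod 8), (2/1219) = -1.
Reciprocity: 17 ≡ 1 and 1219 ≡ 3 (mod 4), so (17/1219) = +(1219/17).
Reduce top mod 17: now compute (12/17).
Pull out 2^2: since 17 ≡ 1 (mod 8), (2/17) = +1, so (2/17)^2 = +1.
Reciprocity: 3 ≡ 3 and 17 ≡ 1 (mod 4), so (3/17) = +(17/3).
Reduce top mod 3: now compute (2/3).
Pull out 2: since 3 ≡ 3 (mod 8), (2/3) = -1.
Reached (1/3) = 1. Collecting the sign flips along the way, the symbol is +1.

1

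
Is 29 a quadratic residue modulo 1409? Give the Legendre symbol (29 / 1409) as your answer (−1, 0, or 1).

-1

Reciprocity: 29 ≡ 1 and 1409 ≡ 1 (mod 4), so (29/1409) = +(1409/29).
Reduce top mod 29: now compute (17/29).
Reciprocity: 17 ≡ 1 and 29 ≡ 1 (mod 4), so (17/29) = +(29/17).
Reduce top mod 17: now compute (12/17).
Pull out 2^2: since 17 ≡ 1 (mod 8), (2/17) = +1, so (2/17)^2 = +1.
Reciprocity: 3 ≡ 3 and 17 ≡ 1 (mod 4), so (3/17) = +(17/3).
Reduce top mod 3: now compute (2/3).
Pull out 2: since 3 ≡ 3 (mod 8), (2/3) = -1.
Reached (1/3) = 1. Collecting the sign flips along the way, the symbol is -1.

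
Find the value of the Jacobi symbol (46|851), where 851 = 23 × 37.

Pull out 2: since 851 ≡ 3 (mod 8), (2/851) = -1.
Reciprocity: 23 ≡ 3 and 851 ≡ 3 (mod 4), so (23/851) = −(851/23).
Reduce top mod 23: now compute (0/23).
Top reduces to 0: gcd > 1, so the symbol is 0.

0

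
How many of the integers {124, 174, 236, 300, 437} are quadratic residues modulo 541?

(124/541) = +1 → QR.
(174/541) = +1 → QR.
(236/541) = -1 → non-residue.
(300/541) = +1 → QR.
(437/541) = +1 → QR.
Total quadratic residues among the 5: 4.

4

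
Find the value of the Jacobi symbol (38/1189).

Pull out 2: since 1189 ≡ 5 (mod 8), (2/1189) = -1.
Reciprocity: 19 ≡ 3 and 1189 ≡ 1 (mod 4), so (19/1189) = +(1189/19).
Reduce top mod 19: now compute (11/19).
Reciprocity: 11 ≡ 3 and 19 ≡ 3 (mod 4), so (11/19) = −(19/11).
Reduce top mod 11: now compute (8/11).
Pull out 2^3: since 11 ≡ 3 (mod 8), (2/11) = -1, so (2/11)^3 = -1.
Reached (1/11) = 1. Collecting the sign flips along the way, the symbol is -1.

-1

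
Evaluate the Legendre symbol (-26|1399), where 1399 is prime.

First reduce: -26 ≡ 1373 (mod 1399).
Reciprocity: 1373 ≡ 1 and 1399 ≡ 3 (mod 4), so (1373/1399) = +(1399/1373).
Reduce top mod 1373: now compute (26/1373).
Pull out 2: since 1373 ≡ 5 (mod 8), (2/1373) = -1.
Reciprocity: 13 ≡ 1 and 1373 ≡ 1 (mod 4), so (13/1373) = +(1373/13).
Reduce top mod 13: now compute (8/13).
Pull out 2^3: since 13 ≡ 5 (mod 8), (2/13) = -1, so (2/13)^3 = -1.
Reached (1/13) = 1. Collecting the sign flips along the way, the symbol is +1.

1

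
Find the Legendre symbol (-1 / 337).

Euler's criterion: (-1/337) ≡ 336^168 (mod 337).
336^2 ≡ 1 (mod 337)
336^4 ≡ 1 (mod 337)
336^8 ≡ 1 (mod 337)
336^16 ≡ 1 (mod 337)
336^32 ≡ 1 (mod 337)
336^64 ≡ 1 (mod 337)
336^128 ≡ 1 (mod 337)
336^168 = 336^(128+32+8) ≡ 1 (mod 337).
Result is 1, so (-1/337) = 1.

1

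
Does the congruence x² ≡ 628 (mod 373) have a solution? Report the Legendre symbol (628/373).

Euler's criterion: (628/373) ≡ 255^186 (mod 373).
255^2 ≡ 123 (mod 373)
255^4 ≡ 209 (mod 373)
255^8 ≡ 40 (mod 373)
255^16 ≡ 108 (mod 373)
255^32 ≡ 101 (mod 373)
255^64 ≡ 130 (mod 373)
255^128 ≡ 115 (mod 373)
255^186 = 255^(128+32+16+8+2) ≡ 372 (mod 373).
Result is 372 ≡ −1, so (628/373) = −1.

-1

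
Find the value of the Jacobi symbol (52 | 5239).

0

Pull out 2^2: since 5239 ≡ 7 (mod 8), (2/5239) = +1, so (2/5239)^2 = +1.
Reciprocity: 13 ≡ 1 and 5239 ≡ 3 (mod 4), so (13/5239) = +(5239/13).
Reduce top mod 13: now compute (0/13).
Top reduces to 0: gcd > 1, so the symbol is 0.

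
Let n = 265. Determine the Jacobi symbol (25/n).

0

Reciprocity: 25 ≡ 1 and 265 ≡ 1 (mod 4), so (25/265) = +(265/25).
Reduce top mod 25: now compute (15/25).
Reciprocity: 15 ≡ 3 and 25 ≡ 1 (mod 4), so (15/25) = +(25/15).
Reduce top mod 15: now compute (10/15).
Pull out 2: since 15 ≡ 7 (mod 8), (2/15) = +1.
Reciprocity: 5 ≡ 1 and 15 ≡ 3 (mod 4), so (5/15) = +(15/5).
Reduce top mod 5: now compute (0/5).
Top reduces to 0: gcd > 1, so the symbol is 0.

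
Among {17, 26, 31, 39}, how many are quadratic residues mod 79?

2

(17/79) = -1 → non-residue.
(26/79) = +1 → QR.
(31/79) = +1 → QR.
(39/79) = -1 → non-residue.
Total quadratic residues among the 4: 2.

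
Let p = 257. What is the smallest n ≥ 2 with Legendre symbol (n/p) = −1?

3

(2/257) = +1, so 2 is a residue.
(3/257) = −1, so 3 is the smallest positive non-residue mod 257.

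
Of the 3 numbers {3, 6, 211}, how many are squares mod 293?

(3/293) = -1 → non-residue.
(6/293) = +1 → QR.
(211/293) = +1 → QR.
Total quadratic residues among the 3: 2.

2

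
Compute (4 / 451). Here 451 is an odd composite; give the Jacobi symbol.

1

Pull out 2^2: since 451 ≡ 3 (mod 8), (2/451) = -1, so (2/451)^2 = +1.
Reached (1/451) = 1. Collecting the sign flips along the way, the symbol is +1.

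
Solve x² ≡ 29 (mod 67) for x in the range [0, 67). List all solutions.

Since 67 ≡ 3 (mod 4), a square root of 29 is 29^((67+1)/4) = 29^17 mod 67.
Repeated squaring: 29^2≡37, 29^4≡29, 29^8≡37, 29^16≡29 (mod 67).
29^17 = 29^(16+1) ≡ 37 (mod 67).
Check: 37² = 1369 ≡ 29 (mod 67). The two roots are 30 and 37.

30, 37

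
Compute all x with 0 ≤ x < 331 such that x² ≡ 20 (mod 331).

135, 196

Since 331 ≡ 3 (mod 4), a square root of 20 is 20^((331+1)/4) = 20^83 mod 331.
Repeated squaring: 20^2≡69, 20^4≡127, 20^8≡241, 20^16≡156, 20^32≡173, 20^64≡139 (mod 331).
20^83 = 20^(64+16+2+1) ≡ 196 (mod 331).
Check: 196² = 38416 ≡ 20 (mod 331). The two roots are 135 and 196.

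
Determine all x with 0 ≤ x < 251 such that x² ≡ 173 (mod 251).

Since 251 ≡ 3 (mod 4), a square root of 173 is 173^((251+1)/4) = 173^63 mod 251.
Repeated squaring: 173^2≡60, 173^4≡86, 173^8≡117, 173^16≡135, 173^32≡153 (mod 251).
173^63 = 173^(32+16+8+4+2+1) ≡ 115 (mod 251).
Check: 115² = 13225 ≡ 173 (mod 251). The two roots are 115 and 136.

115, 136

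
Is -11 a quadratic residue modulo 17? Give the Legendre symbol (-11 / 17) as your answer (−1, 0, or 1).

-1

First reduce: -11 ≡ 6 (mod 17).
Pull out 2: since 17 ≡ 1 (mod 8), (2/17) = +1.
Reciprocity: 3 ≡ 3 and 17 ≡ 1 (mod 4), so (3/17) = +(17/3).
Reduce top mod 3: now compute (2/3).
Pull out 2: since 3 ≡ 3 (mod 8), (2/3) = -1.
Reached (1/3) = 1. Collecting the sign flips along the way, the symbol is -1.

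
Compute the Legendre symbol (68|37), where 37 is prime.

-1

First reduce: 68 ≡ 31 (mod 37).
Reciprocity: 31 ≡ 3 and 37 ≡ 1 (mod 4), so (31/37) = +(37/31).
Reduce top mod 31: now compute (6/31).
Pull out 2: since 31 ≡ 7 (mod 8), (2/31) = +1.
Reciprocity: 3 ≡ 3 and 31 ≡ 3 (mod 4), so (3/31) = −(31/3).
Reduce top mod 3: now compute (1/3).
Reached (1/3) = 1. Collecting the sign flips along the way, the symbol is -1.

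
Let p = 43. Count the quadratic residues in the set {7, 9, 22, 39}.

(7/43) = -1 → non-residue.
(9/43) = +1 → QR.
(22/43) = -1 → non-residue.
(39/43) = -1 → non-residue.
Total quadratic residues among the 4: 1.

1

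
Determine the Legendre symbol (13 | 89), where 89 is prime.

-1

Reciprocity: 13 ≡ 1 and 89 ≡ 1 (mod 4), so (13/89) = +(89/13).
Reduce top mod 13: now compute (11/13).
Reciprocity: 11 ≡ 3 and 13 ≡ 1 (mod 4), so (11/13) = +(13/11).
Reduce top mod 11: now compute (2/11).
Pull out 2: since 11 ≡ 3 (mod 8), (2/11) = -1.
Reached (1/11) = 1. Collecting the sign flips along the way, the symbol is -1.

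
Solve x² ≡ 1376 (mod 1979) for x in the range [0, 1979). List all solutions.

Since 1979 ≡ 3 (mod 4), a square root of 1376 is 1376^((1979+1)/4) = 1376^495 mod 1979.
Repeated squaring: 1376^2≡1452, 1376^4≡669, 1376^8≡307, 1376^16≡1236, 1376^32≡1887, 1376^64≡548, 1376^128≡1475, 1376^256≡704 (mod 1979).
1376^495 = 1376^(256+128+64+32+8+4+2+1) ≡ 1140 (mod 1979).
Check: 1140² = 1299600 ≡ 1376 (mod 1979). The two roots are 839 and 1140.

839, 1140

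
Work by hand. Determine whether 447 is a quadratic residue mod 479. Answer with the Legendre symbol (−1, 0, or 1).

Euler's criterion: (447/479) ≡ 447^239 (mod 479).
447^2 ≡ 66 (mod 479)
447^4 ≡ 45 (mod 479)
447^8 ≡ 109 (mod 479)
447^16 ≡ 385 (mod 479)
447^32 ≡ 214 (mod 479)
447^64 ≡ 291 (mod 479)
447^128 ≡ 377 (mod 479)
447^239 = 447^(128+64+32+8+4+2+1) ≡ 478 (mod 479).
Result is 478 ≡ −1, so (447/479) = −1.

-1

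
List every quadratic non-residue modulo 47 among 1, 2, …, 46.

Square k = 1,…,23 (k and 47−k give the same square):
1²=1, 2²=4, 3²=9, 4²=16, 5²=25, 6²=36, 7²≡2, 8²≡17, 9²≡34, 10²≡6, 11²≡27, 12²≡3, 13²≡28, 14²≡8, 15²≡37, 16²≡21, 17²≡7, 18²≡42, 19²≡32, 20²≡24, 21²≡18, 22²≡14, 23²≡12 (mod 47).
The residues are {1, 2, 3, 4, 6, 7, 8, 9, 12, 14, 16, 17, 18, 21, 24, 25, 27, 28, 32, 34, 36, 37, 42}; the non-residues are the remaining 23 nonzero classes.

5 10 11 13 15 19 20 22 23 26 29 30 31 33 35 38 39 40 41 43 44 45 46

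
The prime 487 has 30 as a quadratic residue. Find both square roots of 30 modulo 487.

70, 417

Since 487 ≡ 3 (mod 4), a square root of 30 is 30^((487+1)/4) = 30^122 mod 487.
Repeated squaring: 30^2≡413, 30^4≡119, 30^8≡38, 30^16≡470, 30^32≡289, 30^64≡244 (mod 487).
30^122 = 30^(64+32+16+8+2) ≡ 70 (mod 487).
Check: 70² = 4900 ≡ 30 (mod 487). The two roots are 70 and 417.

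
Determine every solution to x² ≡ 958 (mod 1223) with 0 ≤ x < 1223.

498, 725

Since 1223 ≡ 3 (mod 4), a square root of 958 is 958^((1223+1)/4) = 958^306 mod 1223.
Repeated squaring: 958^2≡514, 958^4≡28, 958^8≡784, 958^16≡710, 958^32≡224, 958^64≡33, 958^128≡1089, 958^256≡834 (mod 1223).
958^306 = 958^(256+32+16+2) ≡ 725 (mod 1223).
Check: 725² = 525625 ≡ 958 (mod 1223). The two roots are 498 and 725.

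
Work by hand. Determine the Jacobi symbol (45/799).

Reciprocity: 45 ≡ 1 and 799 ≡ 3 (mod 4), so (45/799) = +(799/45).
Reduce top mod 45: now compute (34/45).
Pull out 2: since 45 ≡ 5 (mod 8), (2/45) = -1.
Reciprocity: 17 ≡ 1 and 45 ≡ 1 (mod 4), so (17/45) = +(45/17).
Reduce top mod 17: now compute (11/17).
Reciprocity: 11 ≡ 3 and 17 ≡ 1 (mod 4), so (11/17) = +(17/11).
Reduce top mod 11: now compute (6/11).
Pull out 2: since 11 ≡ 3 (mod 8), (2/11) = -1.
Reciprocity: 3 ≡ 3 and 11 ≡ 3 (mod 4), so (3/11) = −(11/3).
Reduce top mod 3: now compute (2/3).
Pull out 2: since 3 ≡ 3 (mod 8), (2/3) = -1.
Reached (1/3) = 1. Collecting the sign flips along the way, the symbol is +1.

1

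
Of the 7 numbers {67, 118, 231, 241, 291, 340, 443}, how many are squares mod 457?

3

(67/457) = +1 → QR.
(118/457) = -1 → non-residue.
(231/457) = -1 → non-residue.
(241/457) = +1 → QR.
(291/457) = -1 → non-residue.
(340/457) = -1 → non-residue.
(443/457) = +1 → QR.
Total quadratic residues among the 7: 3.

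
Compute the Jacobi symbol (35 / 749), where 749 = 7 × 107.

Reciprocity: 35 ≡ 3 and 749 ≡ 1 (mod 4), so (35/749) = +(749/35).
Reduce top mod 35: now compute (14/35).
Pull out 2: since 35 ≡ 3 (mod 8), (2/35) = -1.
Reciprocity: 7 ≡ 3 and 35 ≡ 3 (mod 4), so (7/35) = −(35/7).
Reduce top mod 7: now compute (0/7).
Top reduces to 0: gcd > 1, so the symbol is 0.

0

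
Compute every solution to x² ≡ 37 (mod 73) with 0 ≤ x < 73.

16, 57

73 ≡ 1 (mod 4), so we find a root by search.
Trying successive values, 16² = 256 ≡ 37 (mod 73). The other root is 73 − 16 = 57.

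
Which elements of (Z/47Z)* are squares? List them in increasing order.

1,2,3,4,6,7,8,9,12,14,16,17,18,21,24,25,27,28,32,34,36,37,42

Square k = 1,…,23 (k and 47−k give the same square):
1²=1, 2²=4, 3²=9, 4²=16, 5²=25, 6²=36, 7²≡2, 8²≡17, 9²≡34, 10²≡6, 11²≡27, 12²≡3, 13²≡28, 14²≡8, 15²≡37, 16²≡21, 17²≡7, 18²≡42, 19²≡32, 20²≡24, 21²≡18, 22²≡14, 23²≡12 (mod 47).
So the quadratic residues mod 47 are {1, 2, 3, 4, 6, 7, 8, 9, 12, 14, 16, 17, 18, 21, 24, 25, 27, 28, 32, 34, 36, 37, 42}.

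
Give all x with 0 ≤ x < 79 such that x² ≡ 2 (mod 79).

Since 79 ≡ 3 (mod 4), a square root of 2 is 2^((79+1)/4) = 2^20 mod 79.
Repeated squaring: 2^2≡4, 2^4≡16, 2^8≡19, 2^16≡45 (mod 79).
2^20 = 2^(16+4) ≡ 9 (mod 79).
Check: 9² = 81 ≡ 2 (mod 79). The two roots are 9 and 70.

9, 70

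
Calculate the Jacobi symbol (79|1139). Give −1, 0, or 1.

1

Reciprocity: 79 ≡ 3 and 1139 ≡ 3 (mod 4), so (79/1139) = −(1139/79).
Reduce top mod 79: now compute (33/79).
Reciprocity: 33 ≡ 1 and 79 ≡ 3 (mod 4), so (33/79) = +(79/33).
Reduce top mod 33: now compute (13/33).
Reciprocity: 13 ≡ 1 and 33 ≡ 1 (mod 4), so (13/33) = +(33/13).
Reduce top mod 13: now compute (7/13).
Reciprocity: 7 ≡ 3 and 13 ≡ 1 (mod 4), so (7/13) = +(13/7).
Reduce top mod 7: now compute (6/7).
Pull out 2: since 7 ≡ 7 (mod 8), (2/7) = +1.
Reciprocity: 3 ≡ 3 and 7 ≡ 3 (mod 4), so (3/7) = −(7/3).
Reduce top mod 3: now compute (1/3).
Reached (1/3) = 1. Collecting the sign flips along the way, the symbol is +1.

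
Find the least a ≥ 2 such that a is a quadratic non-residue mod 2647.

(2/2647) = +1, so 2 is a residue.
(3/2647) = −1, so 3 is the smallest positive non-residue mod 2647.

3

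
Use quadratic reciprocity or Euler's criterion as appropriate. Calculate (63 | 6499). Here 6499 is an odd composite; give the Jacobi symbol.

Reciprocity: 63 ≡ 3 and 6499 ≡ 3 (mod 4), so (63/6499) = −(6499/63).
Reduce top mod 63: now compute (10/63).
Pull out 2: since 63 ≡ 7 (mod 8), (2/63) = +1.
Reciprocity: 5 ≡ 1 and 63 ≡ 3 (mod 4), so (5/63) = +(63/5).
Reduce top mod 5: now compute (3/5).
Reciprocity: 3 ≡ 3 and 5 ≡ 1 (mod 4), so (3/5) = +(5/3).
Reduce top mod 3: now compute (2/3).
Pull out 2: since 3 ≡ 3 (mod 8), (2/3) = -1.
Reached (1/3) = 1. Collecting the sign flips along the way, the symbol is +1.

1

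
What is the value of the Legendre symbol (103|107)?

Reciprocity: 103 ≡ 3 and 107 ≡ 3 (mod 4), so (103/107) = −(107/103).
Reduce top mod 103: now compute (4/103).
Pull out 2^2: since 103 ≡ 7 (mod 8), (2/103) = +1, so (2/103)^2 = +1.
Reached (1/103) = 1. Collecting the sign flips along the way, the symbol is -1.

-1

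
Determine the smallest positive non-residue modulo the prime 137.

(2/137) = +1, so 2 is a residue.
(3/137) = −1, so 3 is the smallest positive non-residue mod 137.

3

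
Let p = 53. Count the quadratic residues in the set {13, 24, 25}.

3

(13/53) = +1 → QR.
(24/53) = +1 → QR.
(25/53) = +1 → QR.
Total quadratic residues among the 3: 3.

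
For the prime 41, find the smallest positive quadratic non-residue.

(2/41) = +1, so 2 is a residue.
(3/41) = −1, so 3 is the smallest positive non-residue mod 41.

3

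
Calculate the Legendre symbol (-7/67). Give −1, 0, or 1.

Euler's criterion: (-7/67) ≡ 60^33 (mod 67).
60^2 ≡ 49 (mod 67)
60^4 ≡ 56 (mod 67)
60^8 ≡ 54 (mod 67)
60^16 ≡ 35 (mod 67)
60^32 ≡ 19 (mod 67)
60^33 = 60^(32+1) ≡ 1 (mod 67).
Result is 1, so (-7/67) = 1.

1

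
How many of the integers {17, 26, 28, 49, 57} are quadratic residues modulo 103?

(17/103) = +1 → QR.
(26/103) = +1 → QR.
(28/103) = +1 → QR.
(49/103) = +1 → QR.
(57/103) = -1 → non-residue.
Total quadratic residues among the 5: 4.

4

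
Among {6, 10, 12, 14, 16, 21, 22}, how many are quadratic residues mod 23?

(6/23) = +1 → QR.
(10/23) = -1 → non-residue.
(12/23) = +1 → QR.
(14/23) = -1 → non-residue.
(16/23) = +1 → QR.
(21/23) = -1 → non-residue.
(22/23) = -1 → non-residue.
Total quadratic residues among the 7: 3.

3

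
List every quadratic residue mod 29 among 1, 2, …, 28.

1,4,5,6,7,9,13,16,20,22,23,24,25,28

Square k = 1,…,14 (k and 29−k give the same square):
1²=1, 2²=4, 3²=9, 4²=16, 5²=25, 6²≡7, 7²≡20, 8²≡6, 9²≡23, 10²≡13, 11²≡5, 12²≡28, 13²≡24, 14²≡22 (mod 29).
So the quadratic residues mod 29 are {1, 4, 5, 6, 7, 9, 13, 16, 20, 22, 23, 24, 25, 28}.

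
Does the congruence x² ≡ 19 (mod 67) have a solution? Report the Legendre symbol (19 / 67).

Reciprocity: 19 ≡ 3 and 67 ≡ 3 (mod 4), so (19/67) = −(67/19).
Reduce top mod 19: now compute (10/19).
Pull out 2: since 19 ≡ 3 (mod 8), (2/19) = -1.
Reciprocity: 5 ≡ 1 and 19 ≡ 3 (mod 4), so (5/19) = +(19/5).
Reduce top mod 5: now compute (4/5).
Pull out 2^2: since 5 ≡ 5 (mod 8), (2/5) = -1, so (2/5)^2 = +1.
Reached (1/5) = 1. Collecting the sign flips along the way, the symbol is +1.

1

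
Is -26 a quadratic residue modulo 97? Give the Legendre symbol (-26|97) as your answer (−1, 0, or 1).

-1

First reduce: -26 ≡ 71 (mod 97).
Reciprocity: 71 ≡ 3 and 97 ≡ 1 (mod 4), so (71/97) = +(97/71).
Reduce top mod 71: now compute (26/71).
Pull out 2: since 71 ≡ 7 (mod 8), (2/71) = +1.
Reciprocity: 13 ≡ 1 and 71 ≡ 3 (mod 4), so (13/71) = +(71/13).
Reduce top mod 13: now compute (6/13).
Pull out 2: since 13 ≡ 5 (mod 8), (2/13) = -1.
Reciprocity: 3 ≡ 3 and 13 ≡ 1 (mod 4), so (3/13) = +(13/3).
Reduce top mod 3: now compute (1/3).
Reached (1/3) = 1. Collecting the sign flips along the way, the symbol is -1.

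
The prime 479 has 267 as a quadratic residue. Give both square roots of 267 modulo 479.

Since 479 ≡ 3 (mod 4), a square root of 267 is 267^((479+1)/4) = 267^120 mod 479.
Repeated squaring: 267^2≡397, 267^4≡18, 267^8≡324, 267^16≡75, 267^32≡356, 267^64≡280 (mod 479).
267^120 = 267^(64+32+16+8) ≡ 35 (mod 479).
Check: 35² = 1225 ≡ 267 (mod 479). The two roots are 35 and 444.

35, 444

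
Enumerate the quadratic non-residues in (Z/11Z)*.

Square k = 1,…,5 (k and 11−k give the same square):
1²=1, 2²=4, 3²=9, 4²≡5, 5²≡3 (mod 11).
The residues are {1, 3, 4, 5, 9}; the non-residues are the remaining 5 nonzero classes.

2 6 7 8 10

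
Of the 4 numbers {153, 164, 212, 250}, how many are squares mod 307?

(153/307) = +1 → QR.
(164/307) = +1 → QR.
(212/307) = +1 → QR.
(250/307) = +1 → QR.
Total quadratic residues among the 4: 4.

4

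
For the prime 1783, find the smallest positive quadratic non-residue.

3

(2/1783) = +1, so 2 is a residue.
(3/1783) = −1, so 3 is the smallest positive non-residue mod 1783.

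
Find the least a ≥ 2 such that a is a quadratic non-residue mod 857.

(2/857) = +1, so 2 is a residue.
(3/857) = −1, so 3 is the smallest positive non-residue mod 857.

3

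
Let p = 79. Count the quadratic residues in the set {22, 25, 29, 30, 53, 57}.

2

(22/79) = +1 → QR.
(25/79) = +1 → QR.
(29/79) = -1 → non-residue.
(30/79) = -1 → non-residue.
(53/79) = -1 → non-residue.
(57/79) = -1 → non-residue.
Total quadratic residues among the 6: 2.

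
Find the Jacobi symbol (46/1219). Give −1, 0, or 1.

0

Pull out 2: since 1219 ≡ 3 (mod 8), (2/1219) = -1.
Reciprocity: 23 ≡ 3 and 1219 ≡ 3 (mod 4), so (23/1219) = −(1219/23).
Reduce top mod 23: now compute (0/23).
Top reduces to 0: gcd > 1, so the symbol is 0.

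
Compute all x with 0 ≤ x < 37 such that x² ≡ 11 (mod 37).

14, 23

37 ≡ 1 (mod 4), so we find a root by search.
Trying successive values, 14² = 196 ≡ 11 (mod 37). The other root is 37 − 14 = 23.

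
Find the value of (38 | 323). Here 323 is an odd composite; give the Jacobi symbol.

0

Pull out 2: since 323 ≡ 3 (mod 8), (2/323) = -1.
Reciprocity: 19 ≡ 3 and 323 ≡ 3 (mod 4), so (19/323) = −(323/19).
Reduce top mod 19: now compute (0/19).
Top reduces to 0: gcd > 1, so the symbol is 0.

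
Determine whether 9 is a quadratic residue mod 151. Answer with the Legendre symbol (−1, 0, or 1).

1

Euler's criterion: (9/151) ≡ 9^75 (mod 151).
9^2 ≡ 81 (mod 151)
9^4 ≡ 68 (mod 151)
9^8 ≡ 94 (mod 151)
9^16 ≡ 78 (mod 151)
9^32 ≡ 44 (mod 151)
9^64 ≡ 124 (mod 151)
9^75 = 9^(64+8+2+1) ≡ 1 (mod 151).
Result is 1, so (9/151) = 1.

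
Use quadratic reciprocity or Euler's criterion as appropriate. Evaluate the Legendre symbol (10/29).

Pull out 2: since 29 ≡ 5 (mod 8), (2/29) = -1.
Reciprocity: 5 ≡ 1 and 29 ≡ 1 (mod 4), so (5/29) = +(29/5).
Reduce top mod 5: now compute (4/5).
Pull out 2^2: since 5 ≡ 5 (mod 8), (2/5) = -1, so (2/5)^2 = +1.
Reached (1/5) = 1. Collecting the sign flips along the way, the symbol is -1.

-1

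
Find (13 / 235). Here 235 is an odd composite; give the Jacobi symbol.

Reciprocity: 13 ≡ 1 and 235 ≡ 3 (mod 4), so (13/235) = +(235/13).
Reduce top mod 13: now compute (1/13).
Reached (1/13) = 1. Collecting the sign flips along the way, the symbol is +1.

1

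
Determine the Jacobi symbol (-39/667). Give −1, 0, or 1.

1

First reduce: -39 ≡ 628 (mod 667).
Pull out 2^2: since 667 ≡ 3 (mod 8), (2/667) = -1, so (2/667)^2 = +1.
Reciprocity: 157 ≡ 1 and 667 ≡ 3 (mod 4), so (157/667) = +(667/157).
Reduce top mod 157: now compute (39/157).
Reciprocity: 39 ≡ 3 and 157 ≡ 1 (mod 4), so (39/157) = +(157/39).
Reduce top mod 39: now compute (1/39).
Reached (1/39) = 1. Collecting the sign flips along the way, the symbol is +1.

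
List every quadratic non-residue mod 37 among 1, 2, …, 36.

Square k = 1,…,18 (k and 37−k give the same square):
1²=1, 2²=4, 3²=9, 4²=16, 5²=25, 6²=36, 7²≡12, 8²≡27, 9²≡7, 10²≡26, 11²≡10, 12²≡33, 13²≡21, 14²≡11, 15²≡3, 16²≡34, 17²≡30, 18²≡28 (mod 37).
The residues are {1, 3, 4, 7, 9, 10, 11, 12, 16, 21, 25, 26, 27, 28, 30, 33, 34, 36}; the non-residues are the remaining 18 nonzero classes.

2,5,6,8,13,14,15,17,18,19,20,22,23,24,29,31,32,35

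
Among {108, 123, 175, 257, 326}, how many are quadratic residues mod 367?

1

(108/367) = -1 → non-residue.
(123/367) = -1 → non-residue.
(175/367) = +1 → QR.
(257/367) = -1 → non-residue.
(326/367) = -1 → non-residue.
Total quadratic residues among the 5: 1.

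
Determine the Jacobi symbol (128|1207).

1

Pull out 2^7: since 1207 ≡ 7 (mod 8), (2/1207) = +1, so (2/1207)^7 = +1.
Reached (1/1207) = 1. Collecting the sign flips along the way, the symbol is +1.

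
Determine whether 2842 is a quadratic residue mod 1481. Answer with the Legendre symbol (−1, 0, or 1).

First reduce: 2842 ≡ 1361 (mod 1481).
Reciprocity: 1361 ≡ 1 and 1481 ≡ 1 (mod 4), so (1361/1481) = +(1481/1361).
Reduce top mod 1361: now compute (120/1361).
Pull out 2^3: since 1361 ≡ 1 (mod 8), (2/1361) = +1, so (2/1361)^3 = +1.
Reciprocity: 15 ≡ 3 and 1361 ≡ 1 (mod 4), so (15/1361) = +(1361/15).
Reduce top mod 15: now compute (11/15).
Reciprocity: 11 ≡ 3 and 15 ≡ 3 (mod 4), so (11/15) = −(15/11).
Reduce top mod 11: now compute (4/11).
Pull out 2^2: since 11 ≡ 3 (mod 8), (2/11) = -1, so (2/11)^2 = +1.
Reached (1/11) = 1. Collecting the sign flips along the way, the symbol is -1.

-1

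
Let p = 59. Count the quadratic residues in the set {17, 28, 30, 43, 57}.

3

(17/59) = +1 → QR.
(28/59) = +1 → QR.
(30/59) = -1 → non-residue.
(43/59) = -1 → non-residue.
(57/59) = +1 → QR.
Total quadratic residues among the 5: 3.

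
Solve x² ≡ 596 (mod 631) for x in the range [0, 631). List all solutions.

226, 405

Since 631 ≡ 3 (mod 4), a square root of 596 is 596^((631+1)/4) = 596^158 mod 631.
Repeated squaring: 596^2≡594, 596^4≡107, 596^8≡91, 596^16≡78, 596^32≡405, 596^64≡596, 596^128≡594 (mod 631).
596^158 = 596^(128+16+8+4+2) ≡ 405 (mod 631).
Check: 405² = 164025 ≡ 596 (mod 631). The two roots are 226 and 405.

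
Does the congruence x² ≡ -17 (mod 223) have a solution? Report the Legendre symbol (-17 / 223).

-1

Euler's criterion: (-17/223) ≡ 206^111 (mod 223).
206^2 ≡ 66 (mod 223)
206^4 ≡ 119 (mod 223)
206^8 ≡ 112 (mod 223)
206^16 ≡ 56 (mod 223)
206^32 ≡ 14 (mod 223)
206^64 ≡ 196 (mod 223)
206^111 = 206^(64+32+8+4+2+1) ≡ 222 (mod 223).
Result is 222 ≡ −1, so (-17/223) = −1.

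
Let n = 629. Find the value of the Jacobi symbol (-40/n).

-1

First reduce: -40 ≡ 589 (mod 629).
Reciprocity: 589 ≡ 1 and 629 ≡ 1 (mod 4), so (589/629) = +(629/589).
Reduce top mod 589: now compute (40/589).
Pull out 2^3: since 589 ≡ 5 (mod 8), (2/589) = -1, so (2/589)^3 = -1.
Reciprocity: 5 ≡ 1 and 589 ≡ 1 (mod 4), so (5/589) = +(589/5).
Reduce top mod 5: now compute (4/5).
Pull out 2^2: since 5 ≡ 5 (mod 8), (2/5) = -1, so (2/5)^2 = +1.
Reached (1/5) = 1. Collecting the sign flips along the way, the symbol is -1.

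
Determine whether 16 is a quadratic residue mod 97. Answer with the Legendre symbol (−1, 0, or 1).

Euler's criterion: (16/97) ≡ 16^48 (mod 97).
16^2 ≡ 62 (mod 97)
16^4 ≡ 61 (mod 97)
16^8 ≡ 35 (mod 97)
16^16 ≡ 61 (mod 97)
16^32 ≡ 35 (mod 97)
16^48 = 16^(32+16) ≡ 1 (mod 97).
Result is 1, so (16/97) = 1.

1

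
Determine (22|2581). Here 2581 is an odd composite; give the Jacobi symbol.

Pull out 2: since 2581 ≡ 5 (mod 8), (2/2581) = -1.
Reciprocity: 11 ≡ 3 and 2581 ≡ 1 (mod 4), so (11/2581) = +(2581/11).
Reduce top mod 11: now compute (7/11).
Reciprocity: 7 ≡ 3 and 11 ≡ 3 (mod 4), so (7/11) = −(11/7).
Reduce top mod 7: now compute (4/7).
Pull out 2^2: since 7 ≡ 7 (mod 8), (2/7) = +1, so (2/7)^2 = +1.
Reached (1/7) = 1. Collecting the sign flips along the way, the symbol is +1.

1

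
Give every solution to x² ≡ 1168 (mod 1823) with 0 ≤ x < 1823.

684, 1139

Since 1823 ≡ 3 (mod 4), a square root of 1168 is 1168^((1823+1)/4) = 1168^456 mod 1823.
Repeated squaring: 1168^2≡620, 1168^4≡1570, 1168^8≡204, 1168^16≡1510, 1168^32≡1350, 1168^64≡1323, 1168^128≡249, 1168^256≡19 (mod 1823).
1168^456 = 1168^(256+128+64+8) ≡ 684 (mod 1823).
Check: 684² = 467856 ≡ 1168 (mod 1823). The two roots are 684 and 1139.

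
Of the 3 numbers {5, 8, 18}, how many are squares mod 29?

1

(5/29) = +1 → QR.
(8/29) = -1 → non-residue.
(18/29) = -1 → non-residue.
Total quadratic residues among the 3: 1.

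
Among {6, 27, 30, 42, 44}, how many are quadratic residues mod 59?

1

(6/59) = -1 → non-residue.
(27/59) = +1 → QR.
(30/59) = -1 → non-residue.
(42/59) = -1 → non-residue.
(44/59) = -1 → non-residue.
Total quadratic residues among the 5: 1.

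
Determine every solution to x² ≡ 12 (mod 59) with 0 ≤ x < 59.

Since 59 ≡ 3 (mod 4), a square root of 12 is 12^((59+1)/4) = 12^15 mod 59.
Repeated squaring: 12^2≡26, 12^4≡27, 12^8≡21 (mod 59).
12^15 = 12^(8+4+2+1) ≡ 22 (mod 59).
Check: 22² = 484 ≡ 12 (mod 59). The two roots are 22 and 37.

22, 37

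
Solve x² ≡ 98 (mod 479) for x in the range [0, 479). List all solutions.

128, 351

Since 479 ≡ 3 (mod 4), a square root of 98 is 98^((479+1)/4) = 98^120 mod 479.
Repeated squaring: 98^2≡24, 98^4≡97, 98^8≡308, 98^16≡22, 98^32≡5, 98^64≡25 (mod 479).
98^120 = 98^(64+32+16+8) ≡ 128 (mod 479).
Check: 128² = 16384 ≡ 98 (mod 479). The two roots are 128 and 351.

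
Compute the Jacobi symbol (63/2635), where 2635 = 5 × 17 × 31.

1

Reciprocity: 63 ≡ 3 and 2635 ≡ 3 (mod 4), so (63/2635) = −(2635/63).
Reduce top mod 63: now compute (52/63).
Pull out 2^2: since 63 ≡ 7 (mod 8), (2/63) = +1, so (2/63)^2 = +1.
Reciprocity: 13 ≡ 1 and 63 ≡ 3 (mod 4), so (13/63) = +(63/13).
Reduce top mod 13: now compute (11/13).
Reciprocity: 11 ≡ 3 and 13 ≡ 1 (mod 4), so (11/13) = +(13/11).
Reduce top mod 11: now compute (2/11).
Pull out 2: since 11 ≡ 3 (mod 8), (2/11) = -1.
Reached (1/11) = 1. Collecting the sign flips along the way, the symbol is +1.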